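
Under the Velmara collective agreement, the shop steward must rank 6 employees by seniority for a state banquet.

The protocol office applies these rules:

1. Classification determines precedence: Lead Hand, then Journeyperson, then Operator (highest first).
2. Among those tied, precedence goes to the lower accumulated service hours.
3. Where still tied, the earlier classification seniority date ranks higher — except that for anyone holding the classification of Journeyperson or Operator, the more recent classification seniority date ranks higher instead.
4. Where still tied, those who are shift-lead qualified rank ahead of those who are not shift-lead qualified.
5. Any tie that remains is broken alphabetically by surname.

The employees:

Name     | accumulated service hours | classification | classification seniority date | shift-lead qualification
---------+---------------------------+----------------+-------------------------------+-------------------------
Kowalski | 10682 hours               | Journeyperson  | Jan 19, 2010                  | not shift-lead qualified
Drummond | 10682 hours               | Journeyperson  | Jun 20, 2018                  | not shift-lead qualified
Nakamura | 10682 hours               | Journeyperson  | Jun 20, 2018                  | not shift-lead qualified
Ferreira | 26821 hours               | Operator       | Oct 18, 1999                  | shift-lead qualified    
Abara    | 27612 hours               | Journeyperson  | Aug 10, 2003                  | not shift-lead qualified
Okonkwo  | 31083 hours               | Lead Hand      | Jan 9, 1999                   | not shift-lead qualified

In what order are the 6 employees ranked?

By classification: Okonkwo (Lead Hand); then Drummond, Nakamura, Kowalski and Abara (Journeyperson); then Ferreira (Operator).
Among Drummond, Nakamura, Kowalski and Abara, by accumulated service hours (lower first): Drummond, Nakamura and Kowalski (10682 hours) before Abara (27612 hours).
Among Drummond, Nakamura and Kowalski, by classification seniority date (later first) (reversed rule for this group): Drummond and Nakamura (Jun 20, 2018) before Kowalski (Jan 19, 2010).
Drummond and Nakamura are each not shift-lead qualified, so the next rule applies.
Among Drummond and Nakamura, alphabetically by surname: Drummond before Nakamura.
Full order: Okonkwo, Drummond, Nakamura, Kowalski, Abara, Ferreira.

Okonkwo, Drummond, Nakamura, Kowalski, Abara, Ferreira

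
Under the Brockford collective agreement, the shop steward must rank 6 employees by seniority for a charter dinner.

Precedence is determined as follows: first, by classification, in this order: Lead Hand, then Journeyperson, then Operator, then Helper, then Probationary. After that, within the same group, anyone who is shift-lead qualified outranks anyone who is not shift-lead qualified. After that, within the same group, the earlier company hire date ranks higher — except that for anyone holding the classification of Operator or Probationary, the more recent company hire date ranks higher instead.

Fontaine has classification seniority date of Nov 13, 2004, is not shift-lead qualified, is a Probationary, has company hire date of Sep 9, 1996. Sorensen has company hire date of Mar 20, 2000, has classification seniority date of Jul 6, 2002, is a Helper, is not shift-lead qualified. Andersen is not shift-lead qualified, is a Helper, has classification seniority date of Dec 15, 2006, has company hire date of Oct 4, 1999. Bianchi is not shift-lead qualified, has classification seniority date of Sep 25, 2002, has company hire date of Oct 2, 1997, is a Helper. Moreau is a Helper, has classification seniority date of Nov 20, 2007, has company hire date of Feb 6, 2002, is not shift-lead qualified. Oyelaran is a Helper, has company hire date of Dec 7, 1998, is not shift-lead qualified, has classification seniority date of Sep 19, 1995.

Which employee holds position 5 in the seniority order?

By classification: Bianchi, Oyelaran, Andersen, Sorensen and Moreau (Helper); then Fontaine (Probationary).
Bianchi, Oyelaran, Andersen, Sorensen and Moreau are each not shift-lead qualified, so the next rule applies.
Among Bianchi, Oyelaran, Andersen, Sorensen and Moreau, by company hire date (earlier first): Bianchi (Oct 2, 1997) before Oyelaran (Dec 7, 1998) before Andersen (Oct 4, 1999) before Sorensen (Mar 20, 2000) before Moreau (Feb 6, 2002).
Order: Bianchi, Oyelaran, Andersen, Sorensen, Moreau, Fontaine.

Moreau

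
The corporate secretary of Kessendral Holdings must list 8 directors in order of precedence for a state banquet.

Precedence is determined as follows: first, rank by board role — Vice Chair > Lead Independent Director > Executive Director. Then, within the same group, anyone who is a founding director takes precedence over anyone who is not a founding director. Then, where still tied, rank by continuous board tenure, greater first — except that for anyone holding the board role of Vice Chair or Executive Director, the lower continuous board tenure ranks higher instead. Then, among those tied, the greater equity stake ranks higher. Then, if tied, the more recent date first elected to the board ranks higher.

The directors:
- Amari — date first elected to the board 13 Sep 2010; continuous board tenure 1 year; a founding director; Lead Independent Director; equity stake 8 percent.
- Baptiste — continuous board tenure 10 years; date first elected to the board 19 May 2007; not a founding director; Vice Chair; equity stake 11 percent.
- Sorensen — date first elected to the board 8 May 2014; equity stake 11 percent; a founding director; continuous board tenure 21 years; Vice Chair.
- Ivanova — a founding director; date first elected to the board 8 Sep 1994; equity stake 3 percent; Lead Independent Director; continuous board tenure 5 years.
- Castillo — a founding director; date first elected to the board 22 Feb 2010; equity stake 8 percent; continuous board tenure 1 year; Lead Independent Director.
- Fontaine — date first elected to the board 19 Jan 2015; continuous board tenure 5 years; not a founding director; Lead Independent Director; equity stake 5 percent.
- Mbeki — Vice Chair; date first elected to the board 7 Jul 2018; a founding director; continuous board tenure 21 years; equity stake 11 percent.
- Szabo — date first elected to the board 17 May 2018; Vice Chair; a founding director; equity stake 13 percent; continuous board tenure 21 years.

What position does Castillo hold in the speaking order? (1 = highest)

By board role: Szabo, Mbeki, Sorensen and Baptiste (Vice Chair); then Ivanova, Amari, Castillo and Fontaine (Lead Independent Director).
Among Szabo, Mbeki, Sorensen and Baptiste, a founding director before not a founding director: Szabo, Mbeki and Sorensen (a founding director) before Baptiste (not a founding director).
Szabo, Mbeki and Sorensen all have continuous board tenure 21 years, so the next rule applies.
Among Szabo, Mbeki and Sorensen, by equity stake (higher first): Szabo (13 percent) before Mbeki and Sorensen (11 percent).
Among Mbeki and Sorensen, by date first elected to the board (later first): Mbeki (7 Jul 2018) before Sorensen (8 May 2014).
Among Ivanova, Amari, Castillo and Fontaine, a founding director before not a founding director: Ivanova, Amari and Castillo (a founding director) before Fontaine (not a founding director).
Among Ivanova, Amari and Castillo, by continuous board tenure (higher first): Ivanova (5 years) before Amari and Castillo (1 year).
Amari and Castillo both have equity stake 8 percent, so the next rule applies.
Among Amari and Castillo, by date first elected to the board (later first): Amari (13 Sep 2010) before Castillo (22 Feb 2010).
Order: Szabo, Mbeki, Sorensen, Baptiste, Ivanova, Amari, Castillo, Fontaine. So position 7.

7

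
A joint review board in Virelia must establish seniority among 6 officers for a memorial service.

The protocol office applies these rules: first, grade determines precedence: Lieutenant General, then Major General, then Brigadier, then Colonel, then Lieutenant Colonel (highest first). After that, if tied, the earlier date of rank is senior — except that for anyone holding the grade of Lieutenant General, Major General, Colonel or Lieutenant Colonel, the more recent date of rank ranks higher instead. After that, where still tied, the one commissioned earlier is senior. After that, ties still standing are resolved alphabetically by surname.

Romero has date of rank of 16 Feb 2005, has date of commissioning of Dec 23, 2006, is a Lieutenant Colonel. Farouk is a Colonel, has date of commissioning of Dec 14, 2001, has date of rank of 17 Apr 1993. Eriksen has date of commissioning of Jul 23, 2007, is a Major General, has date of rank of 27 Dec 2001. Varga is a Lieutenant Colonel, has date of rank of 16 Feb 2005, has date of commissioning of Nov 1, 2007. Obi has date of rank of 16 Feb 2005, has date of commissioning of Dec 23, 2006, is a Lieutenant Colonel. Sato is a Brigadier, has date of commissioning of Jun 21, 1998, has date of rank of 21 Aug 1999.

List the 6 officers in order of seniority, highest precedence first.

By grade: Eriksen (Major General); then Sato (Brigadier); then Farouk (Colonel); then Obi, Romero and Varga (Lieutenant Colonel).
Obi, Romero and Varga all have date of rank 16 Feb 2005, so the next rule applies.
Among Obi, Romero and Varga, by date of commissioning (earlier first): Obi and Romero (Dec 23, 2006) before Varga (Nov 1, 2007).
Among Obi and Romero, alphabetically by surname: Obi before Romero.
Full order: Eriksen, Sato, Farouk, Obi, Romero, Varga.

Eriksen, Sato, Farouk, Obi, Romero, Varga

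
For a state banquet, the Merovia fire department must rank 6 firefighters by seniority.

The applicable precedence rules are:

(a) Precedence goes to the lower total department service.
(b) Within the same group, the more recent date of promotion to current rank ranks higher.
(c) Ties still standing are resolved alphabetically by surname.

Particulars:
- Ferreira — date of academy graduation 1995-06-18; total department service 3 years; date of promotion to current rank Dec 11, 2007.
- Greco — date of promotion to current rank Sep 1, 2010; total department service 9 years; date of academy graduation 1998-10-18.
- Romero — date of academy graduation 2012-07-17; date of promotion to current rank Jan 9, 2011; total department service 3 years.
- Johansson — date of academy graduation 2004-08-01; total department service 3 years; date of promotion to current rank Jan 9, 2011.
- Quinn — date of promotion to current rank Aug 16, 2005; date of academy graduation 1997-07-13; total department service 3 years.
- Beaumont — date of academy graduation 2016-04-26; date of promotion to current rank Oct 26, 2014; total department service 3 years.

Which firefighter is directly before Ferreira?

Romero

By total department service (lower first): Beaumont, Johansson, Romero, Ferreira and Quinn (each 3 years); then Greco (9 years).
Among Beaumont, Johansson, Romero, Ferreira and Quinn, by date of promotion to current rank (later first): Beaumont (Oct 26, 2014) before Johansson and Romero (Jan 9, 2011) before Ferreira (Dec 11, 2007) before Quinn (Aug 16, 2005).
Among Johansson and Romero, alphabetically by surname: Johansson before Romero.
Order: Beaumont, Johansson, Romero, Ferreira, Quinn, Greco.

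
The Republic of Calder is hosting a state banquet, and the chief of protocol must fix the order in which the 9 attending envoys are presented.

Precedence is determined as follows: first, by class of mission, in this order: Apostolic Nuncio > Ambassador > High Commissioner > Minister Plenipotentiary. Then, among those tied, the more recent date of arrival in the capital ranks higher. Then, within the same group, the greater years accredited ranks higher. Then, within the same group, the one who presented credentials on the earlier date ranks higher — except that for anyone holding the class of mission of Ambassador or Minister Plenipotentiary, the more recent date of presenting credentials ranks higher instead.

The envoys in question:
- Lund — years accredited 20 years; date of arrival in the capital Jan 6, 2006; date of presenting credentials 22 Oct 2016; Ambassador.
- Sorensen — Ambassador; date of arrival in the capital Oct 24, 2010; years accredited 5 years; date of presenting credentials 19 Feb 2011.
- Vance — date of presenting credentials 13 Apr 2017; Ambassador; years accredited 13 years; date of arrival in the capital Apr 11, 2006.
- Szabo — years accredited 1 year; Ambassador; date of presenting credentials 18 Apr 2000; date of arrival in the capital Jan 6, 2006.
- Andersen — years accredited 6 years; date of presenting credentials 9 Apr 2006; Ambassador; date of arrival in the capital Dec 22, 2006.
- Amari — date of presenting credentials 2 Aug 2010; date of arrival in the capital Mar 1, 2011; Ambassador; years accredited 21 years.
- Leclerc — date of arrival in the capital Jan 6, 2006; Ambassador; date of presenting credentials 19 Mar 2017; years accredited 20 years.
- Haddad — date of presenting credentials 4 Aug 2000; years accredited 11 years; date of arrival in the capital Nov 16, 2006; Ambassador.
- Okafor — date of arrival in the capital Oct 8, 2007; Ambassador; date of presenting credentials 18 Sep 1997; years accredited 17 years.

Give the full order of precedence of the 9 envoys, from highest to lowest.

By class of mission: Amari, Sorensen, Okafor, Andersen, Haddad, Vance, Leclerc, Lund and Szabo (Ambassador).
Among Amari, Sorensen, Okafor, Andersen, Haddad, Vance, Leclerc, Lund and Szabo, by date of arrival in the capital (later first): Amari (Mar 1, 2011) before Sorensen (Oct 24, 2010) before Okafor (Oct 8, 2007) before Andersen (Dec 22, 2006) before Haddad (Nov 16, 2006) before Vance (Apr 11, 2006) before Leclerc, Lund and Szabo (Jan 6, 2006).
Among Leclerc, Lund and Szabo, by years accredited (higher first): Leclerc and Lund (20 years) before Szabo (1 year).
Among Leclerc and Lund, by date of presenting credentials (later first) (reversed rule for this group): Leclerc (19 Mar 2017) before Lund (22 Oct 2016).
Full order: Amari, Sorensen, Okafor, Andersen, Haddad, Vance, Leclerc, Lund, Szabo.

Amari, Sorensen, Okafor, Andersen, Haddad, Vance, Leclerc, Lund, Szabo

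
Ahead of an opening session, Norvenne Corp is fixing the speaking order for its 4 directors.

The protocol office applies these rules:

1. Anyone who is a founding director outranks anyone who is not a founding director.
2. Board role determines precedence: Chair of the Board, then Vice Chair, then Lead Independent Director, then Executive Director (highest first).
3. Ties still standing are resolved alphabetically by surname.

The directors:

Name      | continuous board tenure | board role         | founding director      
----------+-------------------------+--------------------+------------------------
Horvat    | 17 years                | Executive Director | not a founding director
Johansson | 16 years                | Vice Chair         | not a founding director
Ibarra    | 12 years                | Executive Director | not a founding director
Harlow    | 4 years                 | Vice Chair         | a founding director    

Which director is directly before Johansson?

By the first rule: Harlow (a founding director); then Johansson, Horvat and Ibarra (each not a founding director).
Among Johansson, Horvat and Ibarra, by board role: Johansson (Vice Chair) before Horvat and Ibarra (Executive Director).
Among Horvat and Ibarra, alphabetically by surname: Horvat before Ibarra.
Order: Harlow, Johansson, Horvat, Ibarra.

Harlow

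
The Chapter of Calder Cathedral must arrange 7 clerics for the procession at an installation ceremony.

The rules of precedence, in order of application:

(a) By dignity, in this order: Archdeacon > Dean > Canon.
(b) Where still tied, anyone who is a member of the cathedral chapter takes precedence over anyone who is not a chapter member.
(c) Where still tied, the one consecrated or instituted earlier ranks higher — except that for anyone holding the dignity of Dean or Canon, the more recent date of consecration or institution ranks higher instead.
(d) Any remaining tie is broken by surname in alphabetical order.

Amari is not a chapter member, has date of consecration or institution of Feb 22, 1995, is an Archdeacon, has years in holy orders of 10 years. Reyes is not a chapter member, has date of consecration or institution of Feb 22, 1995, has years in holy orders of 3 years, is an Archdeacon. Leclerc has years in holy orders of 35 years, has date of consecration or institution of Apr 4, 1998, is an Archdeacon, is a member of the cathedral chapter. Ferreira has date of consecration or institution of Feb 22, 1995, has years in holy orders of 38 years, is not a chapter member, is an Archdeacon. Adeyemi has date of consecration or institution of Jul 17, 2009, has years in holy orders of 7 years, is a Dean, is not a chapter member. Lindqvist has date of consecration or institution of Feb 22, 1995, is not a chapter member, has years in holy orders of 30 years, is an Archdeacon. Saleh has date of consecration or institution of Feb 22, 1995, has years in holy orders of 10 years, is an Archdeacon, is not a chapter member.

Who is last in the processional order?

Adeyemi

By dignity: Leclerc, Amari, Ferreira, Lindqvist, Reyes and Saleh (Archdeacon); then Adeyemi (Dean).
Among Leclerc, Amari, Ferreira, Lindqvist, Reyes and Saleh, a member of the cathedral chapter before not a chapter member: Leclerc (a member of the cathedral chapter) before Amari, Ferreira, Lindqvist, Reyes and Saleh (not a chapter member).
Amari, Ferreira, Lindqvist, Reyes and Saleh all have date of consecration or institution Feb 22, 1995, so the next rule applies.
Among Amari, Ferreira, Lindqvist, Reyes and Saleh, alphabetically by surname: Amari before Ferreira before Lindqvist before Reyes before Saleh.
Order: Leclerc, Amari, Ferreira, Lindqvist, Reyes, Saleh, Adeyemi.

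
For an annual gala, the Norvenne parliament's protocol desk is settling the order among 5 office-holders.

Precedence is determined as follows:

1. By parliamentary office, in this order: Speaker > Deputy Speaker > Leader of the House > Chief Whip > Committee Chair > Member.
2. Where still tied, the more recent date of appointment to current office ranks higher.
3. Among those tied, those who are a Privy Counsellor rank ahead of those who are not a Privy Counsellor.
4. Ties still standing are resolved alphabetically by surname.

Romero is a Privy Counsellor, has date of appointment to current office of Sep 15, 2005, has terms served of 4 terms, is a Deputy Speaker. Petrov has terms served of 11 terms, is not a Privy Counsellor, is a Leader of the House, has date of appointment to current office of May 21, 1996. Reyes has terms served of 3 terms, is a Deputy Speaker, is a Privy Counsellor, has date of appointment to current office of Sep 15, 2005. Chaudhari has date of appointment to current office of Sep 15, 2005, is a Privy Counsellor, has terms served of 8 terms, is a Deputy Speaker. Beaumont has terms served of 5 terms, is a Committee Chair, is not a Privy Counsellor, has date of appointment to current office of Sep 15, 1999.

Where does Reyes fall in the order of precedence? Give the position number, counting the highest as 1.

By parliamentary office: Chaudhari, Reyes and Romero (Deputy Speaker); then Petrov (Leader of the House); then Beaumont (Committee Chair).
Chaudhari, Reyes and Romero all have date of appointment to current office Sep 15, 2005, so the next rule applies.
Chaudhari, Reyes and Romero are each a Privy Counsellor, so the next rule applies.
Among Chaudhari, Reyes and Romero, alphabetically by surname: Chaudhari before Reyes before Romero.
Order: Chaudhari, Reyes, Romero, Petrov, Beaumont. So position 2.

2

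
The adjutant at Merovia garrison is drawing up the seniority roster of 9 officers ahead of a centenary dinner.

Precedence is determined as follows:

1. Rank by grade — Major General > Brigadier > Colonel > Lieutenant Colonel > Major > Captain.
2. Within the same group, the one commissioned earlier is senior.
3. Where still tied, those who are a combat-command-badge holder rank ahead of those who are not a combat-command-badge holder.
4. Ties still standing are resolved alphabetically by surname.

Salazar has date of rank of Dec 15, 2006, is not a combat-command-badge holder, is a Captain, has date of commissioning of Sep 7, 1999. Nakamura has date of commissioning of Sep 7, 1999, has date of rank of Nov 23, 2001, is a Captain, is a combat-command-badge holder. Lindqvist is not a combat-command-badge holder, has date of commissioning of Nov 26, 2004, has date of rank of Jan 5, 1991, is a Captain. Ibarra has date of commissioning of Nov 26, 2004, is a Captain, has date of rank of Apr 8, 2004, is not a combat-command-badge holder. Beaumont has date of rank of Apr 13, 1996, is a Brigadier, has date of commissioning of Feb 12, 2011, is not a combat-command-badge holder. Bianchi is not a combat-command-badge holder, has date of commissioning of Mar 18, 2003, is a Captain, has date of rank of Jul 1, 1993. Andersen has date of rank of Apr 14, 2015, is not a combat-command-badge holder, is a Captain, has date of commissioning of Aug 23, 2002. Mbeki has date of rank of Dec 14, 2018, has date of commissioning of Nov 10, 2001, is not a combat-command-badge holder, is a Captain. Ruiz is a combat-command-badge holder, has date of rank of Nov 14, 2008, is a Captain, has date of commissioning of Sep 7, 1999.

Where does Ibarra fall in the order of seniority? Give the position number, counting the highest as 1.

By grade: Beaumont (Brigadier); then Nakamura, Ruiz, Salazar, Mbeki, Andersen, Bianchi, Ibarra and Lindqvist (Captain).
Among Nakamura, Ruiz, Salazar, Mbeki, Andersen, Bianchi, Ibarra and Lindqvist, by date of commissioning (earlier first): Nakamura, Ruiz and Salazar (Sep 7, 1999) before Mbeki (Nov 10, 2001) before Andersen (Aug 23, 2002) before Bianchi (Mar 18, 2003) before Ibarra and Lindqvist (Nov 26, 2004).
Among Nakamura, Ruiz and Salazar, a combat-command-badge holder before not a combat-command-badge holder: Nakamura and Ruiz (a combat-command-badge holder) before Salazar (not a combat-command-badge holder).
Among Nakamura and Ruiz, alphabetically by surname: Nakamura before Ruiz.
Ibarra and Lindqvist are each not a combat-command-badge holder, so the next rule applies.
Among Ibarra and Lindqvist, alphabetically by surname: Ibarra before Lindqvist.
Order: Beaumont, Nakamura, Ruiz, Salazar, Mbeki, Andersen, Bianchi, Ibarra, Lindqvist. So position 8.

8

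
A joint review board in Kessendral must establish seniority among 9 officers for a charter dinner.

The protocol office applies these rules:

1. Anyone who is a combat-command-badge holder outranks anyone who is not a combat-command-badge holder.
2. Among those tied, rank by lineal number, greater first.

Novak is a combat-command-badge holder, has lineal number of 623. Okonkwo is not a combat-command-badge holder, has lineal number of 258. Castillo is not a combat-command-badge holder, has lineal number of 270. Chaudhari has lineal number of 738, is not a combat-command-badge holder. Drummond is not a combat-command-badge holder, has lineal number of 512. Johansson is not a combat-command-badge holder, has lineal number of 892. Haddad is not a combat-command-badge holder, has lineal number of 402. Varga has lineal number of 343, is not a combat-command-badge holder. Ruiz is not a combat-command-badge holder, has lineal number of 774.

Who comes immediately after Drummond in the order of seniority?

By the first rule: Novak (a combat-command-badge holder); then Johansson, Ruiz, Chaudhari, Drummond, Haddad, Varga, Castillo and Okonkwo (each not a combat-command-badge holder).
Among Johansson, Ruiz, Chaudhari, Drummond, Haddad, Varga, Castillo and Okonkwo, by lineal number (higher first): Johansson (892) before Ruiz (774) before Chaudhari (738) before Drummond (512) before Haddad (402) before Varga (343) before Castillo (270) before Okonkwo (258).
Order: Novak, Johansson, Ruiz, Chaudhari, Drummond, Haddad, Varga, Castillo, Okonkwo.

Haddad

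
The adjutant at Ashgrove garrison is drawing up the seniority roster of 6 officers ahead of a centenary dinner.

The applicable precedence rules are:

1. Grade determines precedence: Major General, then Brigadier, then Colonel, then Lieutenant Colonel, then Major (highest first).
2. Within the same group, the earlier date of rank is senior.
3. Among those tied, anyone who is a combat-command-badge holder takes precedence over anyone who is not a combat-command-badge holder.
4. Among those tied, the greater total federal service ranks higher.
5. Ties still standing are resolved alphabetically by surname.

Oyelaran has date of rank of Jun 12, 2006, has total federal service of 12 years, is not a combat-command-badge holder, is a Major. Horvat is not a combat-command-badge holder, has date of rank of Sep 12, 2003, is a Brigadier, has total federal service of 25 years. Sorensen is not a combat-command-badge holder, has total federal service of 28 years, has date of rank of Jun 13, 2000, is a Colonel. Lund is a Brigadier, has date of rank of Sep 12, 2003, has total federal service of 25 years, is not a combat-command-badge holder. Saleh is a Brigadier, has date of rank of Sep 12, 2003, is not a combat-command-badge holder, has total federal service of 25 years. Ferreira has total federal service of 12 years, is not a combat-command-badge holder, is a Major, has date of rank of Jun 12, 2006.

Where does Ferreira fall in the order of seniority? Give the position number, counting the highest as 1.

5

By grade: Horvat, Lund and Saleh (Brigadier); then Sorensen (Colonel); then Ferreira and Oyelaran (Major).
Horvat, Lund and Saleh all have date of rank Sep 12, 2003, so the next rule applies.
Horvat, Lund and Saleh are each not a combat-command-badge holder, so the next rule applies.
Horvat, Lund and Saleh all have total federal service 25 years, so the next rule applies.
Among Horvat, Lund and Saleh, alphabetically by surname: Horvat before Lund before Saleh.
Ferreira and Oyelaran both have date of rank Jun 12, 2006, so the next rule applies.
Ferreira and Oyelaran are each not a combat-command-badge holder, so the next rule applies.
Ferreira and Oyelaran both have total federal service 12 years, so the next rule applies.
Among Ferreira and Oyelaran, alphabetically by surname: Ferreira before Oyelaran.
Order: Horvat, Lund, Saleh, Sorensen, Ferreira, Oyelaran. So position 5.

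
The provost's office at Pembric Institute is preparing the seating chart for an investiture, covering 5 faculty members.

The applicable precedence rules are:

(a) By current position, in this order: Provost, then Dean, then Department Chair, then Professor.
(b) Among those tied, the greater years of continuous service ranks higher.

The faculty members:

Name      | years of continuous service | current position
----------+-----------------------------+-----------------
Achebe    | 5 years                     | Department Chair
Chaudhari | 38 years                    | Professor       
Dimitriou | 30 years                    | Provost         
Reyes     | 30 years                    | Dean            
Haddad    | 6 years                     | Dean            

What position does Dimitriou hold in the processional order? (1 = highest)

By current position: Dimitriou (Provost); then Reyes and Haddad (Dean); then Achebe (Department Chair); then Chaudhari (Professor).
Among Reyes and Haddad, by years of continuous service (higher first): Reyes (30 years) before Haddad (6 years).
Order: Dimitriou, Reyes, Haddad, Achebe, Chaudhari. So position 1.

1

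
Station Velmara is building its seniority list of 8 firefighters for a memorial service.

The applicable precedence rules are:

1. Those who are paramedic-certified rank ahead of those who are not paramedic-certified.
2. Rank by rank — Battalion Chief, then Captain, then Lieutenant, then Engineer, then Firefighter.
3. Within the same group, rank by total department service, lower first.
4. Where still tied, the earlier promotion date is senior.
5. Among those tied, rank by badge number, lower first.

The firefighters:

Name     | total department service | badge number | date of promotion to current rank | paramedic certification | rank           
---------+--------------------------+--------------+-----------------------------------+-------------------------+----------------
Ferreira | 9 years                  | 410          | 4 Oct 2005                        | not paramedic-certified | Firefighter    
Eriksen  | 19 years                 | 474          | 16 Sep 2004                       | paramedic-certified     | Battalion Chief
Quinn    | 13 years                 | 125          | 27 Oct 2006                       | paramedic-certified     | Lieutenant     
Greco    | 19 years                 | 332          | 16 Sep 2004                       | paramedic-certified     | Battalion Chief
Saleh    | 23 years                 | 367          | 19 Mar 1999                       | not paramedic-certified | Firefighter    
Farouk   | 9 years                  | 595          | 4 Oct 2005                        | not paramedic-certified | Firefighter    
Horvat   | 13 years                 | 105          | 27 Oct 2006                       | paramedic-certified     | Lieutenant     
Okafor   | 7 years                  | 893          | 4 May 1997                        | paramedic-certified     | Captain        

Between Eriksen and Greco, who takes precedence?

Greco

By the first rule: Greco, Eriksen, Okafor, Horvat and Quinn (each paramedic-certified); then Ferreira, Farouk and Saleh (each not paramedic-certified).
Among Greco, Eriksen, Okafor, Horvat and Quinn, by rank: Greco and Eriksen (Battalion Chief) before Okafor (Captain) before Horvat and Quinn (Lieutenant).
Greco and Eriksen both have total department service 19 years, so the next rule applies.
Greco and Eriksen both have date of promotion to current rank 16 Sep 2004, so the next rule applies.
Among Greco and Eriksen, by badge number (lower first): Greco (332) before Eriksen (474).
Horvat and Quinn both have total department service 13 years, so the next rule applies.
Horvat and Quinn both have date of promotion to current rank 27 Oct 2006, so the next rule applies.
Among Horvat and Quinn, by badge number (lower first): Horvat (105) before Quinn (125).
Ferreira, Farouk and Saleh are each Firefighter, so the next rule applies.
Among Ferreira, Farouk and Saleh, by total department service (lower first): Ferreira and Farouk (9 years) before Saleh (23 years).
Ferreira and Farouk both have date of promotion to current rank 4 Oct 2005, so the next rule applies.
Among Ferreira and Farouk, by badge number (lower first): Ferreira (410) before Farouk (595).
So Greco takes precedence.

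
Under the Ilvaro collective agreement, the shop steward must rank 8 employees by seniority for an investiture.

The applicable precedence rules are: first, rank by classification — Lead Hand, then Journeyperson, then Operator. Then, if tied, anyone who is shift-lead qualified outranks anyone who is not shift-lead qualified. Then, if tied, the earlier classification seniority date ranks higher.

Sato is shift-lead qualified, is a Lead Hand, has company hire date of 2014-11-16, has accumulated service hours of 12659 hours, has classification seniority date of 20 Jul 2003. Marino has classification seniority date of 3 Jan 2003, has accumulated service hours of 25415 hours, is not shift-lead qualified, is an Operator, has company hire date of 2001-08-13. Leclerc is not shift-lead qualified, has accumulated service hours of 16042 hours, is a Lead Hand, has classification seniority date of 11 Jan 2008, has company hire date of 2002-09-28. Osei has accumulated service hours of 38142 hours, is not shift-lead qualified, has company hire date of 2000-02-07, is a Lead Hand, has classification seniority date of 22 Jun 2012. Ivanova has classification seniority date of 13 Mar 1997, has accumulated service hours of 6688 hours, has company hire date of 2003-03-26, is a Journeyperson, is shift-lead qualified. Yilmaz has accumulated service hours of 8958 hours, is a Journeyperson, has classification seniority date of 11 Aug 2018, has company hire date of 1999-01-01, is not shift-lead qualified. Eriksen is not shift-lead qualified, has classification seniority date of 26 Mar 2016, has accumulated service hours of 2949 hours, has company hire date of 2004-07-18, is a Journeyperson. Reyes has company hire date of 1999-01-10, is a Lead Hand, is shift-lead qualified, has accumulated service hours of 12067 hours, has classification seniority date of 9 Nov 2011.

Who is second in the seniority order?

Reyes

By classification: Sato, Reyes, Leclerc and Osei (Lead Hand); then Ivanova, Eriksen and Yilmaz (Journeyperson); then Marino (Operator).
Among Sato, Reyes, Leclerc and Osei, shift-lead qualified before not shift-lead qualified: Sato and Reyes (shift-lead qualified) before Leclerc and Osei (not shift-lead qualified).
Among Sato and Reyes, by classification seniority date (earlier first): Sato (20 Jul 2003) before Reyes (9 Nov 2011).
Among Leclerc and Osei, by classification seniority date (earlier first): Leclerc (11 Jan 2008) before Osei (22 Jun 2012).
Among Ivanova, Eriksen and Yilmaz, shift-lead qualified before not shift-lead qualified: Ivanova (shift-lead qualified) before Eriksen and Yilmaz (not shift-lead qualified).
Among Eriksen and Yilmaz, by classification seniority date (earlier first): Eriksen (26 Mar 2016) before Yilmaz (11 Aug 2018).
Order: Sato, Reyes, Leclerc, Osei, Ivanova, Eriksen, Yilmaz, Marino.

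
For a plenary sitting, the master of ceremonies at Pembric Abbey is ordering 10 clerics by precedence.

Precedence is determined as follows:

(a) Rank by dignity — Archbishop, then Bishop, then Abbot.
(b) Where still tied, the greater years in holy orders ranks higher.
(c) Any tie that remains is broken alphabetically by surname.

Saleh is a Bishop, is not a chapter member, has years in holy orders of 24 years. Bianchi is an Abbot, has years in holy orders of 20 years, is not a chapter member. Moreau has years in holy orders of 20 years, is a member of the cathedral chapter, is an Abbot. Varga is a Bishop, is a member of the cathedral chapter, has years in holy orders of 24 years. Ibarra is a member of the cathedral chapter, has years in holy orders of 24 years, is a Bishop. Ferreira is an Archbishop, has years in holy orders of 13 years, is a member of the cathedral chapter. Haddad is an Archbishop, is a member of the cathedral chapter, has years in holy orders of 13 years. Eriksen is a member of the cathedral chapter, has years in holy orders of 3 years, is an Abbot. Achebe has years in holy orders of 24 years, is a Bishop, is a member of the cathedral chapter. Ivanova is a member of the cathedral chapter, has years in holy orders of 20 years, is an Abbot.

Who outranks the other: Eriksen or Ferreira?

Ferreira

By dignity: Ferreira and Haddad (Archbishop); then Achebe, Ibarra, Saleh and Varga (Bishop); then Bianchi, Ivanova, Moreau and Eriksen (Abbot).
Ferreira and Haddad both have years in holy orders 13 years, so the next rule applies.
Among Ferreira and Haddad, alphabetically by surname: Ferreira before Haddad.
Achebe, Ibarra, Saleh and Varga all have years in holy orders 24 years, so the next rule applies.
Among Achebe, Ibarra, Saleh and Varga, alphabetically by surname: Achebe before Ibarra before Saleh before Varga.
Among Bianchi, Ivanova, Moreau and Eriksen, by years in holy orders (higher first): Bianchi, Ivanova and Moreau (20 years) before Eriksen (3 years).
Among Bianchi, Ivanova and Moreau, alphabetically by surname: Bianchi before Ivanova before Moreau.
So Ferreira takes precedence.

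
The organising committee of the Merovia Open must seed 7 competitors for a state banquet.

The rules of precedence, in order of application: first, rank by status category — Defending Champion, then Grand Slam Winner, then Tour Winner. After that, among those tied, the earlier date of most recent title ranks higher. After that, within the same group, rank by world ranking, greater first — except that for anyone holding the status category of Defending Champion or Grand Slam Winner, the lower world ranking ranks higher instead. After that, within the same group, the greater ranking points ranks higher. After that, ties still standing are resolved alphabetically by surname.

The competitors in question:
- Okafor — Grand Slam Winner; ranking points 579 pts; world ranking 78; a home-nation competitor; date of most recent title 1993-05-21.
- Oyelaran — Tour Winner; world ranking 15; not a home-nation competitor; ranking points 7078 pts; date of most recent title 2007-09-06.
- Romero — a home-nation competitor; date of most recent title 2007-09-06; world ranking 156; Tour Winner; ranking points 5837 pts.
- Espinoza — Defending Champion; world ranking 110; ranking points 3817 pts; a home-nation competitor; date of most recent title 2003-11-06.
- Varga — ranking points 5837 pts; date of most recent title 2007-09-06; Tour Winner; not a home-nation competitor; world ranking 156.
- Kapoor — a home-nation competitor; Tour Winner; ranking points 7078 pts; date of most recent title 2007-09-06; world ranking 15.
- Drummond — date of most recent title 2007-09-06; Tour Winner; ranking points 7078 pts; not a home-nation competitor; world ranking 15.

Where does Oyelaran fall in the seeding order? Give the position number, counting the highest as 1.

By status category: Espinoza (Defending Champion); then Okafor (Grand Slam Winner); then Romero, Varga, Drummond, Kapoor and Oyelaran (Tour Winner).
Romero, Varga, Drummond, Kapoor and Oyelaran all have date of most recent title 2007-09-06, so the next rule applies.
Among Romero, Varga, Drummond, Kapoor and Oyelaran, by world ranking (higher first): Romero and Varga (156) before Drummond, Kapoor and Oyelaran (15).
Romero and Varga both have ranking points 5837 pts, so the next rule applies.
Among Romero and Varga, alphabetically by surname: Romero before Varga.
Drummond, Kapoor and Oyelaran all have ranking points 7078 pts, so the next rule applies.
Among Drummond, Kapoor and Oyelaran, alphabetically by surname: Drummond before Kapoor before Oyelaran.
Order: Espinoza, Okafor, Romero, Varga, Drummond, Kapoor, Oyelaran. So position 7.

7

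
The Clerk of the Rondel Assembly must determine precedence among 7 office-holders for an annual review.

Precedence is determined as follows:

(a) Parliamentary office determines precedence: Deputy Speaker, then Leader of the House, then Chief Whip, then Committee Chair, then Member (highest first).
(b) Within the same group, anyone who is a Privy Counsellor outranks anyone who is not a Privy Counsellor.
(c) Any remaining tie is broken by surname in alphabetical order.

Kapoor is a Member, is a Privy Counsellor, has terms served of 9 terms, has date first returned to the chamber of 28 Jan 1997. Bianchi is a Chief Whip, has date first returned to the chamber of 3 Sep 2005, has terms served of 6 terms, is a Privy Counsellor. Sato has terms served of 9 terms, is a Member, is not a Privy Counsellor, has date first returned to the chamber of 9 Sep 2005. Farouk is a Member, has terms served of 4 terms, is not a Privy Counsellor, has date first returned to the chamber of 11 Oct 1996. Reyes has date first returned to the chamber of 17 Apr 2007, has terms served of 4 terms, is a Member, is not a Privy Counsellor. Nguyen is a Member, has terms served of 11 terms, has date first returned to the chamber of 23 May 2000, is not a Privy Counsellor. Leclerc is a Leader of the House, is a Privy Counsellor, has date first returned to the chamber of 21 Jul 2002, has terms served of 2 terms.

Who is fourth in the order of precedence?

Farouk

By parliamentary office: Leclerc (Leader of the House); then Bianchi (Chief Whip); then Kapoor, Farouk, Nguyen, Reyes and Sato (Member).
Among Kapoor, Farouk, Nguyen, Reyes and Sato, a Privy Counsellor before not a Privy Counsellor: Kapoor (a Privy Counsellor) before Farouk, Nguyen, Reyes and Sato (not a Privy Counsellor).
Among Farouk, Nguyen, Reyes and Sato, alphabetically by surname: Farouk before Nguyen before Reyes before Sato.
Order: Leclerc, Bianchi, Kapoor, Farouk, Nguyen, Reyes, Sato.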